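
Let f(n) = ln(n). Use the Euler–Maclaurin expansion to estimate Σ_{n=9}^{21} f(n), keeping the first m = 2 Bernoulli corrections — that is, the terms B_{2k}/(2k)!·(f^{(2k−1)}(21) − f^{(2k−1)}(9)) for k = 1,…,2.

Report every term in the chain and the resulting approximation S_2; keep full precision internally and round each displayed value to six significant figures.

S_2 ≈ 34.7755

∫_9^21 ln(x) dx evaluates to 32.1599.
½[f(9) + f(21)] = ½[2.19722 + 3.04452] = 2.62087.
Running total after boundary: 34.7808.
Order-1 term: 1/12 · (0.0476190 − 0.111111) = -0.00529101.
After k=1: 34.7755.
Order-2 term: −1/720 · (0.000215959 − 0.00274348) = 3.51045e-06.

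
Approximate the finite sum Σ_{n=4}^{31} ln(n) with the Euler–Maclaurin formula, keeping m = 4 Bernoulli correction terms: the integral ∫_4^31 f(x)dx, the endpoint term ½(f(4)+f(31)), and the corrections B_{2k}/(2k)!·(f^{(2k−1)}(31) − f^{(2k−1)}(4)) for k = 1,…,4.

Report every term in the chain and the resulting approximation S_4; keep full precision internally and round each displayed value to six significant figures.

S_4 ≈ 76.3005

∫_4^31 ln(x) dx evaluates to 73.9084.
½[f(4) + f(31)] = ½[1.38629 + 3.43399] = 2.41014.
Running total after boundary: 76.3186.
Correction k=1: B_{2}/2! · (f^{(1)}(31) − f^{(1)}(4)) = 1/12 · (0.0322581 − 0.250000) = -0.0181452.
Partial sum through k=1: 76.3004.
Correction k=2: B_{4}/4! · (f^{(3)}(31) − f^{(3)}(4)) = −1/720 · (6.71344e-05 − 0.0312500) = 4.33095e-05.
Partial sum through k=2: 76.3005.
Correction k=3: B_{6}/6! · (f^{(5)}(31) − f^{(5)}(4)) = 1/30240 · (8.38306e-07 − 0.0234375) = -7.75022e-07.
Partial sum through k=3: 76.3005.
Correction k=4: B_{8}/8! · (f^{(7)}(31) − f^{(7)}(4)) = −1/1209600 · (2.61698e-08 − 0.0439453) = 3.63304e-08.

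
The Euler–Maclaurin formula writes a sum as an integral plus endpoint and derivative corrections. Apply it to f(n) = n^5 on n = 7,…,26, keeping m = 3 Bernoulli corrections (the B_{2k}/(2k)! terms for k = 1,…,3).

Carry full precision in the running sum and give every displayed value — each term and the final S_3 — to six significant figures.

The integral term ∫_7^26 x^5 dx = 5.14664e+07.
½[f(7) + f(26)] = ½[16807.0 + 1.18814e+07] = 5.94909e+06.
Integral + boundary = 5.74154e+07.
Order-1 term: 1/12 · (2.28488e+06 − 12005.0) = 189406.
Running total after k=1: 5.76049e+07.
Order-2 term: −1/720 · (40560.0 − 2940.00) = -52.2500.
Running total after k=2: 5.76048e+07.
Order-3 term: 1/30240 · (120.000 − 120.000) = 0.00000.

S_3 ≈ 5.76048e+07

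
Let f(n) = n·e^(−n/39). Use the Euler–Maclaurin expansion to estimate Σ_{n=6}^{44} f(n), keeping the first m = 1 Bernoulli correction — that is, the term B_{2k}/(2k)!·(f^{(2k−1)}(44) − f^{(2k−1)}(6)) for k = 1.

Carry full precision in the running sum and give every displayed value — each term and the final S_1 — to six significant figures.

S_1 ≈ 466.835

Integral: ∫_6^44 x·e^(−x/39) dx = 457.207.
½[f(6) + f(44)] = ½[5.14442 + 14.2390] = 9.69171.
Integral + boundary = 466.898.
k=1: B_{2}/(2)! × [f^{(1)}(44) − f^{(1)}(6)] = 1/12 × (-0.0414889 − 0.725496) = -0.0639154.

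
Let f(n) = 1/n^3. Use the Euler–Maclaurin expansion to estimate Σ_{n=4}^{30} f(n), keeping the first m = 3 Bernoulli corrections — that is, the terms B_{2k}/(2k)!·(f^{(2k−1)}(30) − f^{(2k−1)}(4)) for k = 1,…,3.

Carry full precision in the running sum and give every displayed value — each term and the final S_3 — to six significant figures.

S_3 ≈ 0.0394826

∫_4^30 1/x^3 dx evaluates to 0.0306944.
½[f(4) + f(30)] = ½[0.0156250 + 3.70370e-05] = 0.00783102.
Integral + boundary = 0.0385255.
k=1: B_{2}/(2)! × [f^{(1)}(30) − f^{(1)}(4)] = 1/12 × (-3.70370e-06 − (-0.0117188)) = 0.000976254.
Partial sum through k=1: 0.0395017.
k=2: B_{4}/(4)! × [f^{(3)}(30) − f^{(3)}(4)] = −1/720 × (-8.23045e-08 − (-0.0146484)) = -2.03449e-05.
Partial sum through k=2: 0.0394814.
k=3: B_{6}/(6)! × [f^{(5)}(30) − f^{(5)}(4)] = 1/30240 × (-3.84088e-09 − (-0.0384521)) = 1.27157e-06.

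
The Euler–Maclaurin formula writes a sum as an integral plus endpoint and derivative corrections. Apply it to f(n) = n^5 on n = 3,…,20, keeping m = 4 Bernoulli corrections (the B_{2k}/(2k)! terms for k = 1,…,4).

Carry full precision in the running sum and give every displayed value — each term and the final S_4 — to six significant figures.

S_4 ≈ 1.23333e+07

Integral: ∫_3^20 x^5 dx = 1.06665e+07.
½[f(3) + f(20)] = ½[243.000 + 3.20000e+06] = 1.60012e+06.
Running total after boundary: 1.22667e+07.
Order-1 term: 1/12 · (800000 − 405.000) = 66632.9.
After k=1: 1.23333e+07.
Order-2 term: −1/720 · (24000.0 − 540.000) = -32.5833.
After k=2: 1.23333e+07.
Order-3 term: 1/30240 · (120.000 − 120.000) = 0.00000.
After k=3: 1.23333e+07.
Order-4 term: −1/1209600 · (0.00000 − 0.00000) = 0.00000.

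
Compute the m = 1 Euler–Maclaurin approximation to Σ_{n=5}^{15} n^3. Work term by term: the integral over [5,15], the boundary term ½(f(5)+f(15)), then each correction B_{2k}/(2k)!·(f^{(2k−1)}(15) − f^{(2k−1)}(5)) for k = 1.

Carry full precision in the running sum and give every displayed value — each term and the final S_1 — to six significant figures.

S_1 ≈ 14300.0

Integral: ∫_5^15 x^3 dx = 12500.0.
½[f(5) + f(15)] = ½[125.000 + 3375.00] = 1750.00.
So far: 14250.0.
Order-1 term: 1/12 · (675.000 − 75.0000) = 50.0000.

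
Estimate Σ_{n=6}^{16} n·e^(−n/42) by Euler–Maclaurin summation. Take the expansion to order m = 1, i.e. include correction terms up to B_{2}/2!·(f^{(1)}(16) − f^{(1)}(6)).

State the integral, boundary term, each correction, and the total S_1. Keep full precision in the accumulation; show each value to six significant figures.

S_1 ≈ 91.3649

The integral term ∫_6^16 x·e^(−x/42) dx = 83.3253.
Boundary: ½(f(6) + f(16)) = ½(5.20127 + 10.9314) = 8.06632.
So far: 91.3916.
k=1: B_{2}/(2)! × [f^{(1)}(16) − f^{(1)}(6)] = 1/12 × (0.422940 − 0.743038) = -0.0266749.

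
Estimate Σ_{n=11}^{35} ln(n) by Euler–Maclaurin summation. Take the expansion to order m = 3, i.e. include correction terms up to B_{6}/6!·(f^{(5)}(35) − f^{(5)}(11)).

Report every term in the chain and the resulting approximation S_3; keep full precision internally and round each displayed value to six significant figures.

S_3 ≈ 77.0318

∫_11^35 ln(x) dx evaluates to 74.0603.
Endpoint term: (f(11) + f(35))/2 = (2.39790 + 3.55535)/2 = 2.97662.
Integral + boundary = 77.0370.
Correction k=1: B_{2}/2! · (f^{(1)}(35) − f^{(1)}(11)) = 1/12 · (0.0285714 − 0.0909091) = -0.00519481.
Running total after k=1: 77.0318.
Correction k=2: B_{4}/4! · (f^{(3)}(35) − f^{(3)}(11)) = −1/720 · (4.66472e-05 − 0.00150263) = 2.02220e-06.
Running total after k=2: 77.0318.
Correction k=3: B_{6}/6! · (f^{(5)}(35) − f^{(5)}(11)) = 1/30240 · (4.56952e-07 − 0.000149021) = -4.91284e-09.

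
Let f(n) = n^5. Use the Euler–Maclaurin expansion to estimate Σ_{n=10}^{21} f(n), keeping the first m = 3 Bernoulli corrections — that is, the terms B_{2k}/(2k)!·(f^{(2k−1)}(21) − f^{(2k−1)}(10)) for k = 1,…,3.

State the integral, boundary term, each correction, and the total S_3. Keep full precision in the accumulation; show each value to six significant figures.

S_3 ≈ 1.62966e+07

The integral term ∫_10^21 x^5 dx = 1.41277e+07.
½[f(10) + f(21)] = ½[100000 + 4.08410e+06] = 2.09205e+06.
Integral + boundary = 1.62197e+07.
Order-1 term: 1/12 · (972405 − 50000.0) = 76867.1.
Partial sum through k=1: 1.62966e+07.
Order-2 term: −1/720 · (26460.0 − 6000.00) = -28.4167.
Partial sum through k=2: 1.62966e+07.
Order-3 term: 1/30240 · (120.000 − 120.000) = 0.00000.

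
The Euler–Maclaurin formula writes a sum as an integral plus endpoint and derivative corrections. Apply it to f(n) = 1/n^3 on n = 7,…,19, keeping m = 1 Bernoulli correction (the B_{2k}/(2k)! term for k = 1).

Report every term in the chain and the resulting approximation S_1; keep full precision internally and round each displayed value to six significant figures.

Integral: ∫_7^19 1/x^3 dx = 0.00881904.
½[f(7) + f(19)] = ½[0.00291545 + 0.000145794] = 0.00153062.
Integral + boundary = 0.0103497.
k=1: B_{2}/(2)! × [f^{(1)}(19) − f^{(1)}(7)] = 1/12 × (-2.30201e-05 − (-0.00124948)) = 0.000102205.

S_1 ≈ 0.0104519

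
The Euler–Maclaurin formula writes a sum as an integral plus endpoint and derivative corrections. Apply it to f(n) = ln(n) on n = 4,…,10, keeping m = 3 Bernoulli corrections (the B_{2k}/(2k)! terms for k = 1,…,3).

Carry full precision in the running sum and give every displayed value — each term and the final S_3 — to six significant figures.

∫_4^10 ln(x) dx evaluates to 11.4807.
Endpoint term: (f(4) + f(10))/2 = (1.38629 + 2.30259)/2 = 1.84444.
Integral + boundary = 13.3251.
Correction k=1: B_{2}/2! · (f^{(1)}(10) − f^{(1)}(4)) = 1/12 · (0.100000 − 0.250000) = -0.0125000.
Partial sum through k=1: 13.3126.
Correction k=2: B_{4}/4! · (f^{(3)}(10) − f^{(3)}(4)) = −1/720 · (0.00200000 − 0.0312500) = 4.06250e-05.
Partial sum through k=2: 13.3127.
Correction k=3: B_{6}/6! · (f^{(5)}(10) − f^{(5)}(4)) = 1/30240 · (0.000240000 − 0.0234375) = -7.67113e-07.

S_3 ≈ 13.3127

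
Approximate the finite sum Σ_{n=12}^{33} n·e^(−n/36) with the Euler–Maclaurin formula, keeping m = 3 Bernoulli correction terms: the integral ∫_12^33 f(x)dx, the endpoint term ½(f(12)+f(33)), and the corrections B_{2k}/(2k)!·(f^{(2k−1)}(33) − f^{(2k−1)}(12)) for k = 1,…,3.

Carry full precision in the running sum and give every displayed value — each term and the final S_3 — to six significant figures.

∫_12^33 x·e^(−x/36) dx evaluates to 244.940.
Boundary: ½(f(12) + f(33)) = ½(8.59838 + 13.1950) = 10.8967.
Running total after boundary: 255.836.
Order-1 term: 1/12 · (0.0333208 − 0.477688) = -0.0370306.
After k=1: 255.799.
Order-2 term: −1/720 · (0.000642762 − 0.00147434) = 1.15497e-06.
After k=2: 255.799.
Order-3 term: 1/30240 · (9.72079e-07 − 1.99082e-06) = -3.36885e-11.

S_3 ≈ 255.799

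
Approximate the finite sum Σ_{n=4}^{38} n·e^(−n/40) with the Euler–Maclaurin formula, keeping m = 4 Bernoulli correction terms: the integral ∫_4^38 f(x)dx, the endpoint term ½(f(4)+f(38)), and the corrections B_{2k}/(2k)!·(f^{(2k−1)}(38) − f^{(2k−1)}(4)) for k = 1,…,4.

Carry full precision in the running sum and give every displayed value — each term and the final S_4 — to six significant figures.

S_4 ≈ 394.973

∫_4^38 x·e^(−x/40) dx evaluates to 385.882.
Boundary: ½(f(4) + f(38)) = ½(3.61935 + 14.6962) = 9.15775.
Integral + boundary = 395.040.
Correction k=1: B_{2}/2! · (f^{(1)}(38) − f^{(1)}(4)) = 1/12 · (0.0193371 − 0.814354) = -0.0662514.
After k=1: 394.973.
Correction k=2: B_{4}/4! · (f^{(3)}(38) − f^{(3)}(4)) = −1/720 · (0.000495512 − 0.00164002) = 1.58959e-06.
After k=2: 394.973.
Correction k=3: B_{6}/6! · (f^{(5)}(38) − f^{(5)}(4)) = 1/30240 · (6.11836e-07 − 1.73192e-06) = -3.70396e-11.
After k=3: 394.973.
Correction k=4: B_{8}/8! · (f^{(7)}(38) − f^{(7)}(4)) = −1/1209600 · (5.71236e-10 − 1.52426e-09) = 7.87885e-16.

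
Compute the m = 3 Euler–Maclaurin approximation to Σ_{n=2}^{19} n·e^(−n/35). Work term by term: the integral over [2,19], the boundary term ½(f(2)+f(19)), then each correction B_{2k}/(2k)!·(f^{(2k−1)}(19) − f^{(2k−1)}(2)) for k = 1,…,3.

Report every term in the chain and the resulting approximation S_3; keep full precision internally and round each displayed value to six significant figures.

Integral: ∫_2^19 x·e^(−x/35) dx = 124.823.
½[f(2) + f(19)] = ½[1.88892 + 11.0406] = 6.46477.
Running total after boundary: 131.288.
k=1: B_{2}/(2)! × [f^{(1)}(19) − f^{(1)}(2)] = 1/12 × (0.265639 − 0.890490) = -0.0520709.
Partial sum through k=1: 131.235.
k=2: B_{4}/(4)! × [f^{(3)}(19) − f^{(3)}(2)] = −1/720 × (0.00116556 − 0.00226890) = 1.53242e-06.
Partial sum through k=2: 131.235.
k=3: B_{6}/(6)! × [f^{(5)}(19) − f^{(5)}(2)] = 1/30240 × (1.72594e-06 − 3.11092e-06) = -4.57998e-11.

S_3 ≈ 131.235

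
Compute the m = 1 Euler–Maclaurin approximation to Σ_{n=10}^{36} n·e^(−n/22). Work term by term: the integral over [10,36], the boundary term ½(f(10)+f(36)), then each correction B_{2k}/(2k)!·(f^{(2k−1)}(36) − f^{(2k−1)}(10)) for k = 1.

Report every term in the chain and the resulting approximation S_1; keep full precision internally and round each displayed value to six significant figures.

S_1 ≈ 205.073

∫_10^36 x·e^(−x/22) dx evaluates to 198.434.
Boundary: ½(f(10) + f(36)) = ½(6.34736 + 7.00872) = 6.67804.
So far: 205.112.
Order-1 term: 1/12 · (-0.123892 − 0.346220) = -0.0391760.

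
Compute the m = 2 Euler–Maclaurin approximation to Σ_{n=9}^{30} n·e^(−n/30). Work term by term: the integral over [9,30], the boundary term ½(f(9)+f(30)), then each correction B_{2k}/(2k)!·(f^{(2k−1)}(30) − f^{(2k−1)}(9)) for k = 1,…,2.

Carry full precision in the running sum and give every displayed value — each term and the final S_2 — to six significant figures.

S_2 ≈ 213.383

Integral: ∫_9^30 x·e^(−x/30) dx = 204.574.
Endpoint term: (f(9) + f(30))/2 = (6.66736 + 11.0364)/2 = 8.85187.
So far: 213.426.
k=1: B_{2}/(2)! × [f^{(1)}(30) − f^{(1)}(9)] = 1/12 × (0.00000 − 0.518573) = -0.0432144.
Partial sum through k=1: 213.383.
k=2: B_{4}/(4)! × [f^{(3)}(30) − f^{(3)}(9)] = −1/720 × (0.000817510 − 0.00222245) = 1.95131e-06.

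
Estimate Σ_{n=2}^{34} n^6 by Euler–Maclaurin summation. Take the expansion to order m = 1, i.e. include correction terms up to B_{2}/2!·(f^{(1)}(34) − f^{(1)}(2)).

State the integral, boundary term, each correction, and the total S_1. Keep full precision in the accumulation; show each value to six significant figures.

S_1 ≈ 8.29846e+09

The integral term ∫_2^34 x^6 dx = 7.50334e+09.
Boundary: ½(f(2) + f(34)) = ½(64.0000 + 1.54480e+09) = 7.72402e+08.
Integral + boundary = 8.27574e+09.
Correction k=1: B_{2}/2! · (f^{(1)}(34) − f^{(1)}(2)) = 1/12 · (2.72613e+08 − 192.000) = 2.27177e+07.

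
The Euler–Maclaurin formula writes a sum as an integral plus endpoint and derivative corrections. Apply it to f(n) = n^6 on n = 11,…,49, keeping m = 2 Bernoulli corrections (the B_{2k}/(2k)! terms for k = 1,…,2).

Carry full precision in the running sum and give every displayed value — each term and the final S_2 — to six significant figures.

S_2 ≈ 1.03949e+11

The integral term ∫_11^49 x^6 dx = 9.68862e+10.
Boundary: ½(f(11) + f(49)) = ½(1.77156e+06 + 1.38413e+10) = 6.92153e+09.
So far: 1.03808e+11.
k=1: B_{2}/(2)! × [f^{(1)}(49) − f^{(1)}(11)] = 1/12 × (1.69485e+09 − 966306) = 1.41157e+08.
Partial sum through k=1: 1.03949e+11.
k=2: B_{4}/(4)! × [f^{(3)}(49) − f^{(3)}(11)] = −1/720 × (1.41179e+07 − 159720) = -19386.3.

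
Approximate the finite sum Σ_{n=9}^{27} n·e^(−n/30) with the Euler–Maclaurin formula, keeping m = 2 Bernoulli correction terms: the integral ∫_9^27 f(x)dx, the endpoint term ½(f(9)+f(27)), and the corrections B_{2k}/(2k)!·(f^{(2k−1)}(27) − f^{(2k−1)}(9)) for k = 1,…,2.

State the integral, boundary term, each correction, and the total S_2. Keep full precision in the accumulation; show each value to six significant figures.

S_2 ≈ 180.306

The integral term ∫_9^27 x·e^(−x/30) dx = 171.523.
Boundary: ½(f(9) + f(27)) = ½(6.66736 + 10.9774) = 8.82237.
So far: 180.346.
Order-1 term: 1/12 · (0.0406570 − 0.518573) = -0.0398263.
Running total after k=1: 180.306.
Order-2 term: −1/720 · (0.000948663 − 0.00222245) = 1.76916e-06.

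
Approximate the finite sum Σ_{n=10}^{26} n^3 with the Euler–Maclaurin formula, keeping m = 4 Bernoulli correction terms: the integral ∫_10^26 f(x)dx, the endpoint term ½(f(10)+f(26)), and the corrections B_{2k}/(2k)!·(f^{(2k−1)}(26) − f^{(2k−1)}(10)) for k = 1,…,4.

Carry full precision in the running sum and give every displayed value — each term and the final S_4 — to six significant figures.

S_4 ≈ 121176

The integral term ∫_10^26 x^3 dx = 111744.
Boundary: ½(f(10) + f(26)) = ½(1000.00 + 17576.0) = 9288.00.
So far: 121032.
Order-1 term: 1/12 · (2028.00 − 300.000) = 144.000.
After k=1: 121176.
Order-2 term: −1/720 · (6.00000 − 6.00000) = 0.00000.
After k=2: 121176.
Order-3 term: 1/30240 · (0.00000 − 0.00000) = 0.00000.
After k=3: 121176.
Order-4 term: −1/1209600 · (0.00000 − 0.00000) = 0.00000.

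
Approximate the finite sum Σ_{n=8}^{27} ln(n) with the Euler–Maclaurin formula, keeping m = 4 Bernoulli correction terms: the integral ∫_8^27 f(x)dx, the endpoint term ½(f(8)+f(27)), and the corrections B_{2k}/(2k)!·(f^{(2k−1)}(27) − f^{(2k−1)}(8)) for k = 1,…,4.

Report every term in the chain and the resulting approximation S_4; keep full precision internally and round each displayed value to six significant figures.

S_4 ≈ 56.0324

The integral term ∫_8^27 ln(x) dx = 53.3521.
½[f(8) + f(27)] = ½[2.07944 + 3.29584] = 2.68764.
Running total after boundary: 56.0397.
Order-1 term: 1/12 · (0.0370370 − 0.125000) = -0.00733025.
After k=1: 56.0324.
Order-2 term: −1/720 · (0.000101611 − 0.00390625) = 5.28422e-06.
After k=2: 56.0324.
Order-3 term: 1/30240 · (1.67260e-06 − 0.000732422) = -2.41650e-08.
After k=3: 56.0324.
Order-4 term: −1/1209600 · (6.88313e-08 − 0.000343323) = 2.83775e-10.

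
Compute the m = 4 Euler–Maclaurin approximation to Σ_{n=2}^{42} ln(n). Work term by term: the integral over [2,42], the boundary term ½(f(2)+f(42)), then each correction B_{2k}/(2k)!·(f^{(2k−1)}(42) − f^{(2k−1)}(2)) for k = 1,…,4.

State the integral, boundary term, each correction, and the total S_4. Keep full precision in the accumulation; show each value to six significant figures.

Integral: ∫_2^42 ln(x) dx = 115.596.
½[f(2) + f(42)] = ½[0.693147 + 3.73767] = 2.21541.
So far: 117.811.
k=1: B_{2}/(2)! × [f^{(1)}(42) − f^{(1)}(2)] = 1/12 × (0.0238095 − 0.500000) = -0.0396825.
After k=1: 117.772.
k=2: B_{4}/(4)! × [f^{(3)}(42) − f^{(3)}(2)] = −1/720 × (2.69949e-05 − 0.250000) = 0.000347185.
After k=2: 117.772.
k=3: B_{6}/(6)! × [f^{(5)}(42) − f^{(5)}(2)] = 1/30240 × (1.83639e-07 − 0.750000) = -2.48016e-05.
After k=3: 117.772.
k=4: B_{8}/(8)! × [f^{(7)}(42) − f^{(7)}(2)] = −1/1209600 × (3.12311e-09 − 5.62500) = 4.65030e-06.

S_4 ≈ 117.772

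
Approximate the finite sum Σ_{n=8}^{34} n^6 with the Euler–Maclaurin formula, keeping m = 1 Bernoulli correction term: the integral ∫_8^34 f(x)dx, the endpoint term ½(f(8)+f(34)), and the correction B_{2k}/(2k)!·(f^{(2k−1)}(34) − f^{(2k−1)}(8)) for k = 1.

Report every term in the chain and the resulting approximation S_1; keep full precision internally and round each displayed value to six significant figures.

S_1 ≈ 8.29827e+09

Integral: ∫_8^34 x^6 dx = 7.50304e+09.
½[f(8) + f(34)] = ½[262144 + 1.54480e+09] = 7.72533e+08.
So far: 8.27557e+09.
k=1: B_{2}/(2)! × [f^{(1)}(34) − f^{(1)}(8)] = 1/12 × (2.72613e+08 − 196608) = 2.27013e+07.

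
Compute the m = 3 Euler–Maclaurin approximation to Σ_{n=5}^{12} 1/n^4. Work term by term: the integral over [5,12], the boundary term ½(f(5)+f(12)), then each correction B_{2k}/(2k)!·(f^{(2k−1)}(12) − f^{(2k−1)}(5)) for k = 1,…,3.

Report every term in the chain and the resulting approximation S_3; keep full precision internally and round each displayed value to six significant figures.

S_3 ≈ 0.00340119

∫_5^12 1/x^4 dx evaluates to 0.00247377.
½[f(5) + f(12)] = ½[0.00160000 + 4.82253e-05] = 0.000824113.
Running total after boundary: 0.00329788.
Correction k=1: B_{2}/2! · (f^{(1)}(12) − f^{(1)}(5)) = 1/12 · (-1.60751e-05 − (-0.00128000)) = 0.000105327.
After k=1: 0.00340321.
Correction k=2: B_{4}/4! · (f^{(3)}(12) − f^{(3)}(5)) = −1/720 · (-3.34898e-06 − (-0.00153600)) = -2.12868e-06.
After k=2: 0.00340108.
Correction k=3: B_{6}/6! · (f^{(5)}(12) − f^{(5)}(5)) = 1/30240 · (-1.30238e-06 − (-0.00344064)) = 1.13735e-07.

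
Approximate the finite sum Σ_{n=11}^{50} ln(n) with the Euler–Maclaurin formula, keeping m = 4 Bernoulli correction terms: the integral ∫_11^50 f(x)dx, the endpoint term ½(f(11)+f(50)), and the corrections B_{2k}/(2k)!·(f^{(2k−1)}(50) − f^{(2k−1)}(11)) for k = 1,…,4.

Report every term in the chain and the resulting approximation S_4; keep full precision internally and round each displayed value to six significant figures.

S_4 ≈ 133.373

Integral: ∫_11^50 ln(x) dx = 130.224.
Endpoint term: (f(11) + f(50))/2 = (2.39790 + 3.91202)/2 = 3.15496.
Integral + boundary = 133.379.
Correction k=1: B_{2}/2! · (f^{(1)}(50) − f^{(1)}(11)) = 1/12 · (0.0200000 − 0.0909091) = -0.00590909.
Running total after k=1: 133.373.
Correction k=2: B_{4}/4! · (f^{(3)}(50) − f^{(3)}(11)) = −1/720 · (1.60000e-05 − 0.00150263) = 2.06476e-06.
Running total after k=2: 133.373.
Correction k=3: B_{6}/6! · (f^{(5)}(50) − f^{(5)}(11)) = 1/30240 · (7.68000e-08 − 0.000149021) = -4.92541e-09.
Running total after k=3: 133.373.
Correction k=4: B_{8}/8! · (f^{(7)}(50) − f^{(7)}(11)) = −1/1209600 · (9.21600e-10 − 3.69474e-05) = 3.05444e-11.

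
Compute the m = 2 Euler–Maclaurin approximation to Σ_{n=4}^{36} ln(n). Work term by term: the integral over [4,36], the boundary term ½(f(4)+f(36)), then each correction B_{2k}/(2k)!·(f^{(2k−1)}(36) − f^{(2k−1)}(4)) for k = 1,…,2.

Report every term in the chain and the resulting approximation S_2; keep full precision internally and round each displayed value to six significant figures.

The integral term ∫_4^36 ln(x) dx = 91.4615.
Endpoint term: (f(4) + f(36))/2 = (1.38629 + 3.58352)/2 = 2.48491.
Running total after boundary: 93.9464.
Order-1 term: 1/12 · (0.0277778 − 0.250000) = -0.0185185.
Partial sum through k=1: 93.9279.
Order-2 term: −1/720 · (4.28669e-05 − 0.0312500) = 4.33432e-05.

S_2 ≈ 93.9279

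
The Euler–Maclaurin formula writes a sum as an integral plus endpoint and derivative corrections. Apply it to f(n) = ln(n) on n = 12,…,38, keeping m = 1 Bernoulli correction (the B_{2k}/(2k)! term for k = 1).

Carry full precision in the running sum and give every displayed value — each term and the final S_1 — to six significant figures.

The integral term ∫_12^38 ln(x) dx = 82.4094.
Boundary: ½(f(12) + f(38)) = ½(2.48491 + 3.63759) = 3.06125.
Integral + boundary = 85.4706.
k=1: B_{2}/(2)! × [f^{(1)}(38) − f^{(1)}(12)] = 1/12 × (0.0263158 − 0.0833333) = -0.00475146.

S_1 ≈ 85.4659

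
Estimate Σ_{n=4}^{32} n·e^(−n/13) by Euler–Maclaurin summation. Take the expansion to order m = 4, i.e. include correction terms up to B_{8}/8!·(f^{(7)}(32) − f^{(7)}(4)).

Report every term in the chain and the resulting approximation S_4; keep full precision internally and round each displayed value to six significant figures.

Integral: ∫_4^32 x·e^(−x/13) dx = 112.564.
½[f(4) + f(32)] = ½[2.94057 + 2.72972] = 2.83514.
So far: 115.399.
k=1: B_{2}/(2)! × [f^{(1)}(32) − f^{(1)}(4)] = 1/12 × (-0.124675 − 0.508944) = -0.0528016.
After k=1: 115.346.
k=2: B_{4}/(4)! × [f^{(3)}(32) − f^{(3)}(4)] = −1/720 × (0.000271791 − 0.0117114) = 1.58883e-05.
After k=2: 115.346.
k=3: B_{6}/(6)! × [f^{(5)}(32) − f^{(5)}(4)] = 1/30240 × (7.58167e-06 − 0.000120777) = -3.74323e-09.
After k=3: 115.346.
k=4: B_{8}/(8)! × [f^{(7)}(32) − f^{(7)}(4)] = −1/1209600 × (8.02077e-08 − 1.01926e-06) = 7.76336e-13.

S_4 ≈ 115.346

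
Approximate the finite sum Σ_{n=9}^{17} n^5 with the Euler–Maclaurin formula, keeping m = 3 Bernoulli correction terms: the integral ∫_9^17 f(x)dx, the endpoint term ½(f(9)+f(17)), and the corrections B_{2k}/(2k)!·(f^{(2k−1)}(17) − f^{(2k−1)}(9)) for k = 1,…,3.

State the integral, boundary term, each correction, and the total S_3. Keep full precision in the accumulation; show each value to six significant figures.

S_3 ≈ 4.70586e+06

The integral term ∫_9^17 x^5 dx = 3.93435e+06.
Endpoint term: (f(9) + f(17))/2 = (59049.0 + 1.41986e+06)/2 = 739453.
So far: 4.67381e+06.
k=1: B_{2}/(2)! × [f^{(1)}(17) − f^{(1)}(9)] = 1/12 × (417605 − 32805.0) = 32066.7.
Partial sum through k=1: 4.70587e+06.
k=2: B_{4}/(4)! × [f^{(3)}(17) − f^{(3)}(9)] = −1/720 × (17340.0 − 4860.00) = -17.3333.
Partial sum through k=2: 4.70586e+06.
k=3: B_{6}/(6)! × [f^{(5)}(17) − f^{(5)}(9)] = 1/30240 × (120.000 − 120.000) = 0.00000.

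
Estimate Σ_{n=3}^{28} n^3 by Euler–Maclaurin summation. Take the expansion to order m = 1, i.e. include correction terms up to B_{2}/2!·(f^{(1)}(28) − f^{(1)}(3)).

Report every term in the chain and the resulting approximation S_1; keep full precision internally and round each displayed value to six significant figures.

The integral term ∫_3^28 x^3 dx = 153644.
Boundary: ½(f(3) + f(28)) = ½(27.0000 + 21952.0) = 10989.5.
Running total after boundary: 164633.
Order-1 term: 1/12 · (2352.00 − 27.0000) = 193.750.

S_1 ≈ 164827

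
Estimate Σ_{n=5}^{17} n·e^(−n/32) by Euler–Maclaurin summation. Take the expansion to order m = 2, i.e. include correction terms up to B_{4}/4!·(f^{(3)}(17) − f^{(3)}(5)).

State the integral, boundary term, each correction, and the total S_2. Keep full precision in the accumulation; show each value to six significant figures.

S_2 ≈ 98.0473

∫_5^17 x·e^(−x/32) dx evaluates to 90.9492.
½[f(5) + f(17)] = ½[4.27673 + 9.99378] = 7.13526.
Integral + boundary = 98.0845.
Order-1 term: 1/12 · (0.275564 − 0.721698) = -0.0371778.
After k=1: 98.0473.
Order-2 term: −1/720 · (0.00141729 − 0.00237538) = 1.33068e-06.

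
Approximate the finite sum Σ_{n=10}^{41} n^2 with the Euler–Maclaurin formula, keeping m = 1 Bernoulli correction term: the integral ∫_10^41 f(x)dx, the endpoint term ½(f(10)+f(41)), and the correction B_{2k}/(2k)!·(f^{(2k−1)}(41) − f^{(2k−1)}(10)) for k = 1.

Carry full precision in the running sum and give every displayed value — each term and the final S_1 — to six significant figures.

S_1 ≈ 23536.0

Integral: ∫_10^41 x^2 dx = 22640.3.
Boundary: ½(f(10) + f(41)) = ½(100.000 + 1681.00) = 890.500.
Running total after boundary: 23530.8.
k=1: B_{2}/(2)! × [f^{(1)}(41) − f^{(1)}(10)] = 1/12 × (82.0000 − 20.0000) = 5.16667.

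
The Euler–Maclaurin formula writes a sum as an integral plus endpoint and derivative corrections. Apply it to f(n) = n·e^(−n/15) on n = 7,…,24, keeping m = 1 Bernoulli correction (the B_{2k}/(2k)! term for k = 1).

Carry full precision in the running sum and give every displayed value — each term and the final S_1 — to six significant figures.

S_1 ≈ 93.4095

Integral: ∫_7^24 x·e^(−x/15) dx = 88.8299.
½[f(7) + f(24)] = ½[4.38962 + 4.84552] = 4.61757.
Integral + boundary = 93.4475.
Order-1 term: 1/12 · (-0.121138 − 0.334448) = -0.0379655.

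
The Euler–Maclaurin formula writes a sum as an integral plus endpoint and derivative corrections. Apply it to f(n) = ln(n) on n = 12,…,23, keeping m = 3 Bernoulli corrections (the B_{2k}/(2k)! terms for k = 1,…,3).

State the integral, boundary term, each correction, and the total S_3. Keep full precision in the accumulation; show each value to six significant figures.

The integral term ∫_12^23 ln(x) dx = 31.2975.
Endpoint term: (f(12) + f(23))/2 = (2.48491 + 3.13549)/2 = 2.81020.
Running total after boundary: 34.1077.
Correction k=1: B_{2}/2! · (f^{(1)}(23) − f^{(1)}(12)) = 1/12 · (0.0434783 − 0.0833333) = -0.00332126.
Running total after k=1: 34.1044.
Correction k=2: B_{4}/4! · (f^{(3)}(23) − f^{(3)}(12)) = −1/720 · (0.000164379 − 0.00115741) = 1.37921e-06.
Running total after k=2: 34.1044.
Correction k=3: B_{6}/6! · (f^{(5)}(23) − f^{(5)}(12)) = 1/30240 · (3.72883e-06 − 9.64506e-05) = -3.06620e-09.

S_3 ≈ 34.1044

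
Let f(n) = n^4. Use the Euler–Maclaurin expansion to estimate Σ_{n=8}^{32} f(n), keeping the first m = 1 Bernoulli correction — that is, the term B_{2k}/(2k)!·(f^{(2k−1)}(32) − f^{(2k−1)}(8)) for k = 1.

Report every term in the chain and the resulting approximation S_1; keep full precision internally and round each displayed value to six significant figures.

∫_8^32 x^4 dx evaluates to 6.70433e+06.
Endpoint term: (f(8) + f(32))/2 = (4096.00 + 1.04858e+06)/2 = 526336.
Running total after boundary: 7.23067e+06.
Correction k=1: B_{2}/2! · (f^{(1)}(32) − f^{(1)}(8)) = 1/12 · (131072 − 2048.00) = 10752.0.

S_1 ≈ 7.24142e+06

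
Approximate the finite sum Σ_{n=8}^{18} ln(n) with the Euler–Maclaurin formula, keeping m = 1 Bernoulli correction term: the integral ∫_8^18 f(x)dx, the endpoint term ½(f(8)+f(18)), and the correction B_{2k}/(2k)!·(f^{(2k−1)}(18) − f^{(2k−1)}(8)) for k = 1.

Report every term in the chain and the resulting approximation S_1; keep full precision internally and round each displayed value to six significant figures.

The integral term ∫_8^18 ln(x) dx = 25.3912.
Endpoint term: (f(8) + f(18))/2 = (2.07944 + 2.89037)/2 = 2.48491.
Integral + boundary = 27.8761.
k=1: B_{2}/(2)! × [f^{(1)}(18) − f^{(1)}(8)] = 1/12 × (0.0555556 − 0.125000) = -0.00578704.

S_1 ≈ 27.8703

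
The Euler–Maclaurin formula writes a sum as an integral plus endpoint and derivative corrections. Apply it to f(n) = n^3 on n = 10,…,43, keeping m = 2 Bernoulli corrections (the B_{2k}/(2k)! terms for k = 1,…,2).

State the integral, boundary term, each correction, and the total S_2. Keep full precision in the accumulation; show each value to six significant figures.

S_2 ≈ 892891

∫_10^43 x^3 dx evaluates to 852200.
Boundary: ½(f(10) + f(43)) = ½(1000.00 + 79507.0) = 40253.5.
Running total after boundary: 892454.
k=1: B_{2}/(2)! × [f^{(1)}(43) − f^{(1)}(10)] = 1/12 × (5547.00 − 300.000) = 437.250.
Partial sum through k=1: 892891.
k=2: B_{4}/(4)! × [f^{(3)}(43) − f^{(3)}(10)] = −1/720 × (6.00000 − 6.00000) = 0.00000.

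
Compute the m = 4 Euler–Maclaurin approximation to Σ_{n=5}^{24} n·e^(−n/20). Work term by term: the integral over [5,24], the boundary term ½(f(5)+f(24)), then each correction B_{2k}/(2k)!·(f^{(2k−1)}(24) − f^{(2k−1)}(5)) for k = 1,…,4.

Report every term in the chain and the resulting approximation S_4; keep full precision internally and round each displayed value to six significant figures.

Integral: ∫_5^24 x·e^(−x/20) dx = 124.349.
½[f(5) + f(24)] = ½[3.89400 + 7.22866] = 5.56133.
So far: 129.911.
k=1: B_{2}/(2)! × [f^{(1)}(24) − f^{(1)}(5)] = 1/12 × (-0.0602388 − 0.584101) = -0.0536950.
After k=1: 129.857.
k=2: B_{4}/(4)! × [f^{(3)}(24) − f^{(3)}(5)] = −1/720 × (0.00135537 − 0.00535426) = 5.55400e-06.
After k=2: 129.857.
k=3: B_{6}/(6)! × [f^{(5)}(24) − f^{(5)}(5)] = 1/30240 × (7.15336e-06 − 2.31206e-05) = -5.28019e-10.
After k=3: 129.857.
k=4: B_{8}/(8)! × [f^{(7)}(24) − f^{(7)}(5)] = −1/1209600 × (2.72957e-08 − 8.21391e-08) = 4.53401e-14.

S_4 ≈ 129.857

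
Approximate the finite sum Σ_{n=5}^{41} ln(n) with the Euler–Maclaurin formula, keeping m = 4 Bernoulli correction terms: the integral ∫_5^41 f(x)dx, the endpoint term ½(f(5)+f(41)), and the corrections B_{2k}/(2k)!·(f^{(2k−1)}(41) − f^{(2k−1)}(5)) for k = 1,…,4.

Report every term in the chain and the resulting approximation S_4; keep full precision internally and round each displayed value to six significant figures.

Integral: ∫_5^41 ln(x) dx = 108.209.
Boundary: ½(f(5) + f(41)) = ½(1.60944 + 3.71357) = 2.66150.
So far: 110.871.
Order-1 term: 1/12 · (0.0243902 − 0.200000) = -0.0146341.
Running total after k=1: 110.856.
Order-2 term: −1/720 · (2.90187e-05 − 0.0160000) = 2.21819e-05.
Running total after k=2: 110.856.
Order-3 term: 1/30240 · (2.07153e-07 − 0.00768000) = -2.53961e-07.
Running total after k=3: 110.856.
Order-4 term: −1/1209600 · (3.69697e-09 − 0.00921600) = 7.61904e-09.

S_4 ≈ 110.856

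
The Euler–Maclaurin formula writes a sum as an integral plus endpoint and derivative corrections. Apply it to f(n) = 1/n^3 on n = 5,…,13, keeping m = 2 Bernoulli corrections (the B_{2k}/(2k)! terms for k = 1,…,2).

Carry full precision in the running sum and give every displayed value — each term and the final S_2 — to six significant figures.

S_2 ≈ 0.0216549

∫_5^13 1/x^3 dx evaluates to 0.0170414.
Boundary: ½(f(5) + f(13)) = ½(0.00800000 + 0.000455166) = 0.00422758.
Integral + boundary = 0.0212690.
Correction k=1: B_{2}/2! · (f^{(1)}(13) − f^{(1)}(5)) = 1/12 · (-0.000105038 − (-0.00480000)) = 0.000391247.
Running total after k=1: 0.0216602.
Correction k=2: B_{4}/4! · (f^{(3)}(13) − f^{(3)}(5)) = −1/720 · (-1.24306e-05 − (-0.00384000)) = -5.31607e-06.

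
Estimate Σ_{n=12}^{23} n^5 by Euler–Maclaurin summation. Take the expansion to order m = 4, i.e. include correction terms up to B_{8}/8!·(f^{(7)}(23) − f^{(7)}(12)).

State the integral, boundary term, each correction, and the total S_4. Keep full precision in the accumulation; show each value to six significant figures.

S_4 ≈ 2.76255e+07

The integral term ∫_12^23 x^5 dx = 2.41750e+07.
Endpoint term: (f(12) + f(23))/2 = (248832 + 6.43634e+06)/2 = 3.34259e+06.
So far: 2.75176e+07.
Order-1 term: 1/12 · (1.39920e+06 − 103680) = 107960.
Running total after k=1: 2.76255e+07.
Order-2 term: −1/720 · (31740.0 − 8640.00) = -32.0833.
Running total after k=2: 2.76255e+07.
Order-3 term: 1/30240 · (120.000 − 120.000) = 0.00000.
Running total after k=3: 2.76255e+07.
Order-4 term: −1/1209600 · (0.00000 − 0.00000) = 0.00000.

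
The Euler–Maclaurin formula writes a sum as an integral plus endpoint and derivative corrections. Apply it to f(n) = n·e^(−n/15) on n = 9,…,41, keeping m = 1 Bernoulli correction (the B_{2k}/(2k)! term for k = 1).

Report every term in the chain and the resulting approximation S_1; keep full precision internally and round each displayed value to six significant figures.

S_1 ≈ 146.745

Integral: ∫_9^41 x·e^(−x/15) dx = 142.970.
Boundary: ½(f(9) + f(41)) = ½(4.93930 + 2.66509) = 3.80220.
Running total after boundary: 146.772.
Order-1 term: 1/12 · (-0.112671 − 0.219525) = -0.0276829.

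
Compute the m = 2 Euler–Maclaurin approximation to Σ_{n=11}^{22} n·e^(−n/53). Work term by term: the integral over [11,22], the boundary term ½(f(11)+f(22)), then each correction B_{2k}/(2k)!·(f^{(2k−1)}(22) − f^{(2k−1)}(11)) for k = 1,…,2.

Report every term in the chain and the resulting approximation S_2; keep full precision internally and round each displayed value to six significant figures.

S_2 ≈ 143.360

Integral: ∫_11^22 x·e^(−x/53) dx = 131.649.
½[f(11) + f(22)] = ½[8.93832 + 14.5261] = 11.7322.
So far: 143.381.
Correction k=1: B_{2}/2! · (f^{(1)}(22) − f^{(1)}(11)) = 1/12 · (0.386200 − 0.643927) = -0.0214772.
After k=1: 143.360.
Correction k=2: B_{4}/4! · (f^{(3)}(22) − f^{(3)}(11)) = −1/720 · (0.000607603 − 0.000807788) = 2.78035e-07.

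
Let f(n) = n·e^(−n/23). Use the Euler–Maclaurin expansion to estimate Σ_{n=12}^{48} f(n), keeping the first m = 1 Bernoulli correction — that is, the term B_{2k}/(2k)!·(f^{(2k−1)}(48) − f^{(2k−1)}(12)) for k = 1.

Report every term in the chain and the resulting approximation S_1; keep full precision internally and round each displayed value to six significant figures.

∫_12^48 x·e^(−x/23) dx evaluates to 275.161.
Boundary: ½(f(12) + f(48)) = ½(7.12185 + 5.95508) = 6.53846.
Integral + boundary = 281.699.
Order-1 term: 1/12 · (-0.134852 − 0.283842) = -0.0348912.

S_1 ≈ 281.664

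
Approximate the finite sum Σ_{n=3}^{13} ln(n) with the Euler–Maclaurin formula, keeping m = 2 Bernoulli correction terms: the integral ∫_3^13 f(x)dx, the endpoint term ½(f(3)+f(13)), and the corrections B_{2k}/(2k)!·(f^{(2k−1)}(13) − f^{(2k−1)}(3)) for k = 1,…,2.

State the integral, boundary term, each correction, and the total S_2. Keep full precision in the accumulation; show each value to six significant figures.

The integral term ∫_3^13 ln(x) dx = 20.0485.
Boundary: ½(f(3) + f(13)) = ½(1.09861 + 2.56495) = 1.83178.
Integral + boundary = 21.8803.
Order-1 term: 1/12 · (0.0769231 − 0.333333) = -0.0213675.
After k=1: 21.8589.
Order-2 term: −1/720 · (0.000910332 − 0.0740741) = 0.000101616.

S_2 ≈ 21.8590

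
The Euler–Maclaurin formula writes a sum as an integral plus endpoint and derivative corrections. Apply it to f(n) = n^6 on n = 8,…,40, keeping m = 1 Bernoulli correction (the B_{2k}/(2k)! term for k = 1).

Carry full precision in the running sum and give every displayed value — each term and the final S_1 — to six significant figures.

S_1 ≈ 2.55047e+10

The integral term ∫_8^40 x^6 dx = 2.34054e+10.
Boundary: ½(f(8) + f(40)) = ½(262144 + 4.09600e+09) = 2.04813e+09.
Integral + boundary = 2.54535e+10.
Correction k=1: B_{2}/2! · (f^{(1)}(40) − f^{(1)}(8)) = 1/12 · (6.14400e+08 − 196608) = 5.11836e+07.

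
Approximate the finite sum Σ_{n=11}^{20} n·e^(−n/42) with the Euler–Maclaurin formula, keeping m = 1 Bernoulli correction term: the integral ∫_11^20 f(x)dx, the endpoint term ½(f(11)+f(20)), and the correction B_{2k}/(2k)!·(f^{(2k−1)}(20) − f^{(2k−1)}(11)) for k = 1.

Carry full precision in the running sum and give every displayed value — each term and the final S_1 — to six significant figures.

S_1 ≈ 106.057

∫_11^20 x·e^(−x/42) dx evaluates to 95.6327.
Boundary: ½(f(11) + f(20)) = ½(8.46543 + 12.4229) = 10.4442.
Integral + boundary = 106.077.
k=1: B_{2}/(2)! × [f^{(1)}(20) − f^{(1)}(11)] = 1/12 × (0.325362 − 0.568027) = -0.0202221.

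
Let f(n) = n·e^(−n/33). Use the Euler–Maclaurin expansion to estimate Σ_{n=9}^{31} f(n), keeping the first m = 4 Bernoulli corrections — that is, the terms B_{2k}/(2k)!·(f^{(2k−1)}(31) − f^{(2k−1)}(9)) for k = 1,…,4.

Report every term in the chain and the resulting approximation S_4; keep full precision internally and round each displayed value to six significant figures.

S_4 ≈ 239.096

∫_9^31 x·e^(−x/33) dx evaluates to 229.656.
Endpoint term: (f(9) + f(31))/2 = (6.85170 + 12.1168)/2 = 9.48425.
So far: 239.140.
Correction k=1: B_{2}/2! · (f^{(1)}(31) − f^{(1)}(9)) = 1/12 · (0.0236888 − 0.553673) = -0.0441654.
Running total after k=1: 239.096.
Correction k=2: B_{4}/4! · (f^{(3)}(31) − f^{(3)}(9)) = −1/720 · (0.000739594 − 0.00190659) = 1.62082e-06.
Running total after k=2: 239.096.
Correction k=3: B_{6}/6! · (f^{(5)}(31) − f^{(5)}(9)) = 1/30240 · (1.33832e-06 − 3.03467e-06) = -5.60960e-11.
Running total after k=3: 239.096.
Correction k=4: B_{8}/8! · (f^{(7)}(31) − f^{(7)}(9)) = −1/1209600 · (1.83425e-09 − 3.96562e-09) = 1.76205e-15.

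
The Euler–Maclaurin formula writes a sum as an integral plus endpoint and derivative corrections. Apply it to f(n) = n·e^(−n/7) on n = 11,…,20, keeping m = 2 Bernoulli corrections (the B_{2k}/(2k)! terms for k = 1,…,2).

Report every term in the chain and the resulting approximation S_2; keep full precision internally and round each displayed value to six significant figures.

The integral term ∫_11^20 x·e^(−x/7) dx = 15.3215.
½[f(11) + f(20)] = ½[2.28523 + 1.14865] = 1.71694.
Integral + boundary = 17.0384.
Order-1 term: 1/12 · (-0.106661 − (-0.118713)) = 0.00100439.
Partial sum through k=1: 17.0395.
Order-2 term: −1/720 · (0.000167442 − 0.00605680) = 8.17966e-06.

S_2 ≈ 17.0395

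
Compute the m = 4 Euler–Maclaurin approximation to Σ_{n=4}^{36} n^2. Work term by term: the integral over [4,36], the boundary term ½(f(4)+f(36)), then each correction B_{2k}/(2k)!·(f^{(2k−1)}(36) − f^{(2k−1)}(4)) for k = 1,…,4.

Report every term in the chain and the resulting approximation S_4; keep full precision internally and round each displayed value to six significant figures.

S_4 ≈ 16192.0

The integral term ∫_4^36 x^2 dx = 15530.7.
½[f(4) + f(36)] = ½[16.0000 + 1296.00] = 656.000.
Running total after boundary: 16186.7.
k=1: B_{2}/(2)! × [f^{(1)}(36) − f^{(1)}(4)] = 1/12 × (72.0000 − 8.00000) = 5.33333.
Partial sum through k=1: 16192.0.
k=2: B_{4}/(4)! × [f^{(3)}(36) − f^{(3)}(4)] = −1/720 × (0.00000 − 0.00000) = 0.00000.
Partial sum through k=2: 16192.0.
k=3: B_{6}/(6)! × [f^{(5)}(36) − f^{(5)}(4)] = 1/30240 × (0.00000 − 0.00000) = 0.00000.
Partial sum through k=3: 16192.0.
k=4: B_{8}/(8)! × [f^{(7)}(36) − f^{(7)}(4)] = −1/1209600 × (0.00000 − 0.00000) = 0.00000.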